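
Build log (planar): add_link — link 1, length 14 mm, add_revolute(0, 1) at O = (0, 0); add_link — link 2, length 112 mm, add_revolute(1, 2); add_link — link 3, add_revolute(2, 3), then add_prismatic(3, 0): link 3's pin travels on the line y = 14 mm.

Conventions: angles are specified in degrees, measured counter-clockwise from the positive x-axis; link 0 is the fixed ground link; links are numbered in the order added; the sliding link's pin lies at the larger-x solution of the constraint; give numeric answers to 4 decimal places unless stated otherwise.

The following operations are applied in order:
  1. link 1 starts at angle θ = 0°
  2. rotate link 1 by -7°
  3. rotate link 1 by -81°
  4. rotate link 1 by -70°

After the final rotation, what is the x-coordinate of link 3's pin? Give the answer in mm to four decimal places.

geometry: r = 14 mm, L = 112 mm, e = 14 mm; θ starts at 0°
rotate link 1 by -7°: θ ← 0° -7° = -7°
rotate link 1 by -81°: θ ← -7° -81° = -88°
rotate link 1 by -70°: θ ← -88° -70° = -158°
crank pin P = (r cos θ, r sin θ) = (-12.980574, -5.244492)
h = r sin θ − e = -5.244492 − 14 = -19.244492
x = r cos θ + √(L² − h²) = -12.980574 + 110.334263 = 97.353689

97.3537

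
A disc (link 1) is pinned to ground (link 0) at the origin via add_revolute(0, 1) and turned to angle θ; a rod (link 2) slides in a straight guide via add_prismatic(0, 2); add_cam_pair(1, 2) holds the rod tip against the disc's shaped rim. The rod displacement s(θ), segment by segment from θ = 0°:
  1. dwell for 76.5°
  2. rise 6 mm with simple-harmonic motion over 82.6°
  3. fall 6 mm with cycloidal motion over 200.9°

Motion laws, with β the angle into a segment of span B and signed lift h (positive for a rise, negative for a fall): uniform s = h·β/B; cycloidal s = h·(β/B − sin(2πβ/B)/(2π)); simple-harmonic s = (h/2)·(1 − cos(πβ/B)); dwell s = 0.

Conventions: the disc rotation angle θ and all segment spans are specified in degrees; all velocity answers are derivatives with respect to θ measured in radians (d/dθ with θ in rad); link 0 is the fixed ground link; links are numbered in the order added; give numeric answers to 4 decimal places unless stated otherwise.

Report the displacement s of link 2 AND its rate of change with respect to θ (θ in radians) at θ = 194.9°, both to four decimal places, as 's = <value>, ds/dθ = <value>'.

segment 1 (0° to 76.5°, dwell): s unchanged at 0.0000
segment 2 (76.5° to 159.1°, simple-harmonic, h = 6) is passed completely: s = 0.0000 + (6) = 6.0000
θ = 194.9° falls in segment 3 (159.1° to 360°, cycloidal, h = -6): β = 194.9 − 159.1 = 35.8°, B = 200.9°; Δs = -6·(0.1782 − sin(2π·0.1782)/(2π)) = -0.2098; s = 6.0000 − 0.2098 = 5.7902
velocity in seg [159.1°–360°] (cycloidal), θ in radians: β = 35.8° = 0.6248 rad, B = 200.9° = 3.5064 rad; ds/dθ = (h/B)(1 − cos(2πβ/B)) = ((-6)/3.5064)(1 − cos(2π·0.1782)) = -0.965109 mm/rad

s = 5.7902, ds/dθ = -0.9651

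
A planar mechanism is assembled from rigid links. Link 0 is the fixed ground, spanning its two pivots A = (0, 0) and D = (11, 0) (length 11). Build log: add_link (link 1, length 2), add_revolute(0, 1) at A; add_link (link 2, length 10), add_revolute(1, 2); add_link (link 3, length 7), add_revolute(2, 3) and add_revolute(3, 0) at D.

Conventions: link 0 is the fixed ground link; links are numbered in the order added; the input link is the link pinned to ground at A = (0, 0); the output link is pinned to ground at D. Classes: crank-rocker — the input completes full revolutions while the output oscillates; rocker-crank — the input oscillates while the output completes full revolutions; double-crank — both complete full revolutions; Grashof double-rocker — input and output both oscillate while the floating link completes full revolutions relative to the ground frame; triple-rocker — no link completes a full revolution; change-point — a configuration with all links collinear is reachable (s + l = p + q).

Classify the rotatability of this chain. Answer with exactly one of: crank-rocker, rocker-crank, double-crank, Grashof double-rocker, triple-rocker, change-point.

lengths: ground=11, input=2, coupler=10, output=7
sorted: s=2 (shortest), l=11 (longest), p+q=17
s + l = 13 vs p + q = 17
s + l < p + q (Grashof) with shortest = input link → crank-rocker

crank-rocker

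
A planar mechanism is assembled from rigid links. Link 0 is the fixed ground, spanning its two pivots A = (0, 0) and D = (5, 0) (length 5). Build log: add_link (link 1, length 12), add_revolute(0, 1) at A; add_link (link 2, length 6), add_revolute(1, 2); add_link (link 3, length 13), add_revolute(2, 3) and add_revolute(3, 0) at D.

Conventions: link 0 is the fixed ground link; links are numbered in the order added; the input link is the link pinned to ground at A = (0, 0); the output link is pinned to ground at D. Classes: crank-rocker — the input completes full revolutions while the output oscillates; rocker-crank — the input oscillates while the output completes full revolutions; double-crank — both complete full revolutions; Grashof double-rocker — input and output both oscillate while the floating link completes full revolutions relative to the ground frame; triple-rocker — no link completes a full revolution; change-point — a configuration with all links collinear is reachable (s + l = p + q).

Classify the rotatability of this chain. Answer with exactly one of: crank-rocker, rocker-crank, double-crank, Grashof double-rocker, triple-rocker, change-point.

lengths: ground=5, input=12, coupler=6, output=13
sorted: s=5 (shortest), l=13 (longest), p+q=18
s + l = 18 vs p + q = 18
s + l = p + q → change-point (collinear configuration reachable)

change-point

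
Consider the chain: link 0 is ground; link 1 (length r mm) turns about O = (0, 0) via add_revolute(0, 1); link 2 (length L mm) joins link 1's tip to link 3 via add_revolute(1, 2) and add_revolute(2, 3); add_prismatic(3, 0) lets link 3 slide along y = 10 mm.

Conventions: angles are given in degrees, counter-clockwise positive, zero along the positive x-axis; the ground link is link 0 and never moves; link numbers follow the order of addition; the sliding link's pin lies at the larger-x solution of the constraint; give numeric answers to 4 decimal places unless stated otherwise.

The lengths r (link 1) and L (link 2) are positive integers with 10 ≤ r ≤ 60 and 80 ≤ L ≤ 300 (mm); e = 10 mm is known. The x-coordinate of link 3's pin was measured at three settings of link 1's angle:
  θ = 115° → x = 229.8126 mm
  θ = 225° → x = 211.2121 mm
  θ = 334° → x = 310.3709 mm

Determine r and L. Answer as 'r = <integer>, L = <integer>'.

constraint per measurement: (x − r cos θ)² + (r sin θ − e)² = L²
subtracting the θ₁ and θ₂ equations cancels the r² and L² terms:
r = (x₁² − x₂²) / (2[(x₁cos θ₁ + e sin θ₁) − (x₂cos θ₂ + e sin θ₂)]) = 60.0000 → r = 60
L² = (x₁ − r cos θ₁)² + (r sin θ₁ − e)² = 67081.0220 → L = 259.0000 → L = 259
check at θ₃=334°: x = 310.3709 (printed 310.3709) ✓

r = 60, L = 259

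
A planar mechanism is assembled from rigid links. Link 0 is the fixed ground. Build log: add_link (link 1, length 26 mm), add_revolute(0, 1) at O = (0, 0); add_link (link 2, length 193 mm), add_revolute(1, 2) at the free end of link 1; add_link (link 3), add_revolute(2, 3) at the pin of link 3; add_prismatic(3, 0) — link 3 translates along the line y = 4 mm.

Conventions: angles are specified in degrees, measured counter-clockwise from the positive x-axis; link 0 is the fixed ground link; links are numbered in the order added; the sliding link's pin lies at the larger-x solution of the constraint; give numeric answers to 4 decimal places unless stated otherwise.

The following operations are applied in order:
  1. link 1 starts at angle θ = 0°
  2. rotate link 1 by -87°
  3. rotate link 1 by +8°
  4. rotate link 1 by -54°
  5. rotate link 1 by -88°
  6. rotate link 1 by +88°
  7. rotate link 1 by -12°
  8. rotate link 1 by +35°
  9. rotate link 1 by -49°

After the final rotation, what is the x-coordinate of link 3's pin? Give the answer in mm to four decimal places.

geometry: r = 26 mm, L = 193 mm, e = 4 mm; θ starts at 0°
rotate link 1 by -87°: θ ← 0° -87° = -87°
rotate link 1 by +8°: θ ← -87° +8° = -79°
rotate link 1 by -54°: θ ← -79° -54° = -133°
rotate link 1 by -88°: θ ← -133° -88° = -221°
rotate link 1 by +88°: θ ← -221° +88° = -133°
rotate link 1 by -12°: θ ← -133° -12° = -145°
rotate link 1 by +35°: θ ← -145° +35° = -110°
rotate link 1 by -49°: θ ← -110° -49° = -159°
crank pin P = (r cos θ, r sin θ) = (-24.273091, -9.317567)
h = r sin θ − e = -9.317567 − 4 = -13.317567
x = r cos θ + √(L² − h²) = -24.273091 + 192.539976 = 168.266885

168.2669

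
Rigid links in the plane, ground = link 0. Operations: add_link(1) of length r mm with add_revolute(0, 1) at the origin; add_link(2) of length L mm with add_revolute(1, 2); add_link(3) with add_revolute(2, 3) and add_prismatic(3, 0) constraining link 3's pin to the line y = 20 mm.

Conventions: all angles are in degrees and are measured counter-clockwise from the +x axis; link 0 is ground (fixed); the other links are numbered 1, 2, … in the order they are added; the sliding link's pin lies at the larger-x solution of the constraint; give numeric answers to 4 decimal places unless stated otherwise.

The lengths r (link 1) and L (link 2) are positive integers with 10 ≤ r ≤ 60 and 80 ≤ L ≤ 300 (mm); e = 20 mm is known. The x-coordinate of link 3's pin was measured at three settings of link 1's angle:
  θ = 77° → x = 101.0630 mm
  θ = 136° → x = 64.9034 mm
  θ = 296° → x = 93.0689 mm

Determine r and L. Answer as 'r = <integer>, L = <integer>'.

constraint per measurement: (x − r cos θ)² + (r sin θ − e)² = L²
subtracting the θ₁ and θ₂ equations cancels the r² and L² terms:
r = (x₁² − x₂²) / (2[(x₁cos θ₁ + e sin θ₁) − (x₂cos θ₂ + e sin θ₂)]) = 40.0000 → r = 40
L² = (x₁ − r cos θ₁)² + (r sin θ₁ − e)² = 8835.9996 → L = 94.0000 → L = 94
check at θ₃=296°: x = 93.0689 (printed 93.0689) ✓

r = 40, L = 94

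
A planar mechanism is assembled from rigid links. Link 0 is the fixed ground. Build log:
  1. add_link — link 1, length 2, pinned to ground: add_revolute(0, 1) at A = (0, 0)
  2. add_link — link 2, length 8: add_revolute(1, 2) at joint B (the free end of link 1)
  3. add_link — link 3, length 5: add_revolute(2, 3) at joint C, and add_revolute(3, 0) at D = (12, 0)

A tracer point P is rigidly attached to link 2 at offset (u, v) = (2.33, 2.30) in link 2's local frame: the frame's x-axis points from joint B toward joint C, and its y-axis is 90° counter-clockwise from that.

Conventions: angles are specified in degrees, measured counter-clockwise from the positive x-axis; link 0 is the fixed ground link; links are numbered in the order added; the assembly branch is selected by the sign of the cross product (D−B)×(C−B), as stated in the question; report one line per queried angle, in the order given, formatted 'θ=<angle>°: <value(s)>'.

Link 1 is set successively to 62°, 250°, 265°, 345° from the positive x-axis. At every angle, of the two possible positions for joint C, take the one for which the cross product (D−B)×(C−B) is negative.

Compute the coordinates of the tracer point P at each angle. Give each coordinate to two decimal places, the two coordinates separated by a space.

A=(0,0), D=(12.00,0)
θ=62°: B = A + 2.00·(cos62°, sin62°) = (0.9389, 1.7659)
θ=62°: |BD| = 11.2011
θ=62°: circle(B,8.00) ∩ circle(D,5.00): a=7.3415, h=3.1785
θ=62°:   candidates: C₊=(8.6897,3.7473) cross=35.603; C₋=(7.6875,-2.5303) cross=-35.603
θ=62°:   branch - wants cross < 0 → take C=(7.6875,-2.5303) (cross=-35.603)
θ=62°: ex = (C−B)/|BC| = (0.8436,-0.5370); ey = (0.5370,0.8436)
θ=62°: P = B + 2.33·ex + 2.30·ey = (4.1396,2.4548)
θ=250°: B = A + 2.00·(cos250°, sin250°) = (-0.6840, -1.8794)
θ=250°: |BD| = 12.8225
θ=250°: circle(B,8.00) ∩ circle(D,5.00): a=7.9320, h=1.0407
θ=250°:   candidates: C₊=(7.0098,0.3127) cross=13.344; C₋=(7.3149,-1.7462) cross=-13.344
θ=250°:   branch - wants cross < 0 → take C=(7.3149,-1.7462) (cross=-13.344)
θ=250°: ex = (C−B)/|BC| = (0.9999,0.0166); ey = (-0.0166,0.9999)
θ=250°: P = B + 2.33·ex + 2.30·ey = (1.6074,0.4591)
θ=265°: B = A + 2.00·(cos265°, sin265°) = (-0.1743, -1.9924)
θ=265°: |BD| = 12.3363
θ=265°: circle(B,8.00) ∩ circle(D,5.00): a=7.7488, h=1.9888
θ=265°:   candidates: C₊=(7.1516,1.2218) cross=24.535; C₋=(7.7940,-2.7036) cross=-24.535
θ=265°:   branch - wants cross < 0 → take C=(7.7940,-2.7036) (cross=-24.535)
θ=265°: ex = (C−B)/|BC| = (0.9960,-0.0889); ey = (0.0889,0.9960)
θ=265°: P = B + 2.33·ex + 2.30·ey = (2.3509,0.0914)
θ=345°: B = A + 2.00·(cos345°, sin345°) = (1.9319, -0.5176)
θ=345°: |BD| = 10.0814
θ=345°: circle(B,8.00) ∩ circle(D,5.00): a=6.9750, h=3.9179
θ=345°:   candidates: C₊=(8.6965,3.7532) cross=39.498; C₋=(9.0988,-4.0722) cross=-39.498
θ=345°:   branch - wants cross < 0 → take C=(9.0988,-4.0722) (cross=-39.498)
θ=345°: ex = (C−B)/|BC| = (0.8959,-0.4443); ey = (0.4443,0.8959)
θ=345°: P = B + 2.33·ex + 2.30·ey = (5.0412,0.5076)

θ=62°: 4.14 2.45
θ=250°: 1.61 0.46
θ=265°: 2.35 0.09
θ=345°: 5.04 0.51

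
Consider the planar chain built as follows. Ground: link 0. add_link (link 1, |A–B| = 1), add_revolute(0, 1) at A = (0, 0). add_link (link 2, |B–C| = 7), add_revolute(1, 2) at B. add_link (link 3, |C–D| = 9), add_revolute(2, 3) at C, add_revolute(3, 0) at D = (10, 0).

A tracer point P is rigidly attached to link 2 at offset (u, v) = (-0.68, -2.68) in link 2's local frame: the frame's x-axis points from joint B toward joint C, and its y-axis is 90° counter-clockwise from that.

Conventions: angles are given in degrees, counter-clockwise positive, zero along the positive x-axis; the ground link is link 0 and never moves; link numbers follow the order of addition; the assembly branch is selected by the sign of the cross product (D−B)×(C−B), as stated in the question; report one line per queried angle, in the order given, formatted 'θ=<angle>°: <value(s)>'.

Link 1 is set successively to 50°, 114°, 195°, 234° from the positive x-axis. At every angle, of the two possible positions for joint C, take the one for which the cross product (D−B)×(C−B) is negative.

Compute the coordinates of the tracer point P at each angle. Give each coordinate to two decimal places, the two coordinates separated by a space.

A=(0,0), D=(10.00,0)
θ=50°: B = A + 1.00·(cos50°, sin50°) = (0.6428, 0.7660)
θ=50°: |BD| = 9.3885
θ=50°: circle(B,7.00) ∩ circle(D,9.00): a=2.9900, h=6.3293
θ=50°:   candidates: C₊=(4.1393,6.8302) cross=59.422; C₋=(3.1064,-5.7861) cross=-59.422
θ=50°:   branch - wants cross < 0 → take C=(3.1064,-5.7861) (cross=-59.422)
θ=50°: ex = (C−B)/|BC| = (0.3520,-0.9360); ey = (0.9360,0.3520)
θ=50°: P = B + -0.68·ex + -2.68·ey = (-2.1051,0.4593)
θ=114°: B = A + 1.00·(cos114°, sin114°) = (-0.4067, 0.9135)
θ=114°: |BD| = 10.4468
θ=114°: circle(B,7.00) ∩ circle(D,9.00): a=3.6918, h=5.9473
θ=114°:   candidates: C₊=(3.7910,6.5152) cross=62.130; C₋=(2.7508,-5.3338) cross=-62.130
θ=114°:   branch - wants cross < 0 → take C=(2.7508,-5.3338) (cross=-62.130)
θ=114°: ex = (C−B)/|BC| = (0.4511,-0.8925); ey = (0.8925,0.4511)
θ=114°: P = B + -0.68·ex + -2.68·ey = (-3.1053,0.3115)
θ=195°: B = A + 1.00·(cos195°, sin195°) = (-0.9659, -0.2588)
θ=195°: |BD| = 10.9690
θ=195°: circle(B,7.00) ∩ circle(D,9.00): a=4.0258, h=5.7265
θ=195°:   candidates: C₊=(2.9237,5.5611) cross=62.814; C₋=(3.1939,-5.8887) cross=-62.814
θ=195°:   branch - wants cross < 0 → take C=(3.1939,-5.8887) (cross=-62.814)
θ=195°: ex = (C−B)/|BC| = (0.5943,-0.8043); ey = (0.8043,0.5943)
θ=195°: P = B + -0.68·ex + -2.68·ey = (-3.5255,-1.3045)
θ=234°: B = A + 1.00·(cos234°, sin234°) = (-0.5878, -0.8090)
θ=234°: |BD| = 10.6186
θ=234°: circle(B,7.00) ∩ circle(D,9.00): a=3.8025, h=5.8771
θ=234°:   candidates: C₊=(2.7559,5.3407) cross=62.407; C₋=(3.6515,-6.3794) cross=-62.407
θ=234°:   branch - wants cross < 0 → take C=(3.6515,-6.3794) (cross=-62.407)
θ=234°: ex = (C−B)/|BC| = (0.6056,-0.7958); ey = (0.7958,0.6056)
θ=234°: P = B + -0.68·ex + -2.68·ey = (-3.1322,-1.8909)

θ=50°: -2.11 0.46
θ=114°: -3.11 0.31
θ=195°: -3.53 -1.30
θ=234°: -3.13 -1.89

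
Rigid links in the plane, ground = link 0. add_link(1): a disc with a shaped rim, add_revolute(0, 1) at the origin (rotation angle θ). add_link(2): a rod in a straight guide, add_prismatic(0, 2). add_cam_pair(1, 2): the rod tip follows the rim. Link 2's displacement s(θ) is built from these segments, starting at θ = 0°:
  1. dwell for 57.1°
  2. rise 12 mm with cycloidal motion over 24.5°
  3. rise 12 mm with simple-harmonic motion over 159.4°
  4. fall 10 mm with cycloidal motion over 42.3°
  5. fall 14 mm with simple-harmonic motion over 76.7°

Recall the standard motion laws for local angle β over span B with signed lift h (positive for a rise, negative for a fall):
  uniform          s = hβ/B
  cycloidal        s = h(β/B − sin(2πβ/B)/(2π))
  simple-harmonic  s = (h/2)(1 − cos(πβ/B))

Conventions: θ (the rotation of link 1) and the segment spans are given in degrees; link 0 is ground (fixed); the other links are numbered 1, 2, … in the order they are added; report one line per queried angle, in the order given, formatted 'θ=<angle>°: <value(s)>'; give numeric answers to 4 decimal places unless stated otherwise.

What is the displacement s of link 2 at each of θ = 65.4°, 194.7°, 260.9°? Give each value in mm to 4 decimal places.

segment 1 (0° to 57.1°, dwell): s unchanged at 0.0000
θ = 65.4° falls in segment 2 (57.1° to 81.6°, cycloidal, h = 12): β = 65.4 − 57.1 = 8.3°, B = 24.5°; Δs = 12·(0.3388 − sin(2π·0.3388)/(2π)) = 2.4449; s = 0.0000 + 2.4449 = 2.4449
segment 2 (57.1° to 81.6°, cycloidal, h = 12) is passed completely: s = 0.0000 + (12) = 12.0000
θ = 194.7° falls in segment 3 (81.6° to 241°, simple-harmonic, h = 12): β = 194.7 − 81.6 = 113.1°, B = 159.4°; Δs = 12/2·(1 − cos(π·0.7095)) = 9.6705; s = 12.0000 + 9.6705 = 21.6705
segment 3 (81.6° to 241°, simple-harmonic, h = 12) is passed completely: s = 12.0000 + (12) = 24.0000
θ = 260.9° falls in segment 4 (241° to 283.3°, cycloidal, h = -10): β = 260.9 − 241 = 19.9°, B = 42.3°; Δs = -10·(0.4704 − sin(2π·0.4704)/(2π)) = -4.4107; s = 24.0000 − 4.4107 = 19.5893

θ=65.4°: 2.4449
θ=194.7°: 21.6705
θ=260.9°: 19.5893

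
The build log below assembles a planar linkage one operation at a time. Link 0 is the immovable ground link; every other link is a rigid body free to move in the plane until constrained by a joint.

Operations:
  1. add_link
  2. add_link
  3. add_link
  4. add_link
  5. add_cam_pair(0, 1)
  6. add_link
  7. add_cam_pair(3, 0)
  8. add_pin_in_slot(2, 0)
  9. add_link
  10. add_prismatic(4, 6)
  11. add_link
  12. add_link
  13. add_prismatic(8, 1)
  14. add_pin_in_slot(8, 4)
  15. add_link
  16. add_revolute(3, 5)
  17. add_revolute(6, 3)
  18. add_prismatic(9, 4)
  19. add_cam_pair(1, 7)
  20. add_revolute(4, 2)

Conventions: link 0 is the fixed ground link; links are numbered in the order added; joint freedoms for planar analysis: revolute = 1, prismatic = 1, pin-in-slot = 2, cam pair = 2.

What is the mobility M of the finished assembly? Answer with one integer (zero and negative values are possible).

L=1 J1=0 J2=0
add link → L=2 J1=0 J2=0
add link → L=3 J1=0 J2=0
add link → L=4 J1=0 J2=0
add link → L=5 J1=0 J2=0
C@0,1 dof=2 J2 → L=5 J1=0 J2=1
add link → L=6 J1=0 J2=1
C@3,0 dof=2 J2 → L=6 J1=0 J2=2
PS@2,0 dof=2 J2 → L=6 J1=0 J2=3
add link → L=7 J1=0 J2=3
P@4,6 dof=1 J1 → L=7 J1=1 J2=3
add link → L=8 J1=1 J2=3
add link → L=9 J1=1 J2=3
P@8,1 dof=1 J1 → L=9 J1=2 J2=3
PS@8,4 dof=2 J2 → L=9 J1=2 J2=4
add link → L=10 J1=2 J2=4
R@3,5 dof=1 J1 → L=10 J1=3 J2=4
R@6,3 dof=1 J1 → L=10 J1=4 J2=4
P@9,4 dof=1 J1 → L=10 J1=5 J2=4
C@1,7 dof=2 J2 → L=10 J1=5 J2=5
R@4,2 dof=1 J1 → L=10 J1=6 J2=5
M=3(L−1)−2J1−J2=3·9−2·6−5=10

M = 10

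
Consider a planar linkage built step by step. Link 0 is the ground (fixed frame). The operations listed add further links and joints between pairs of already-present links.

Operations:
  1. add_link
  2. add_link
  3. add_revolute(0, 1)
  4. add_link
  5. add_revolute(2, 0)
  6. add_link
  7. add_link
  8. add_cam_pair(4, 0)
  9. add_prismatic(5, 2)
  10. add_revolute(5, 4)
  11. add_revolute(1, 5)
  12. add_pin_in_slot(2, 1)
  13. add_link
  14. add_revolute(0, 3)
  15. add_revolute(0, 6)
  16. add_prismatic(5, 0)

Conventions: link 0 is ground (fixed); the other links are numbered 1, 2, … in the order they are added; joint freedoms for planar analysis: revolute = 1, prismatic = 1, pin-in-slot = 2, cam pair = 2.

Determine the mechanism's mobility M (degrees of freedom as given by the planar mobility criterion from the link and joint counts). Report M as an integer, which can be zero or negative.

link 0 = ground. State L|J1|J2 = 1|0|0
+link1  2|0|0
+link2  3|0|0
R(0,1) f=1→J1  3|1|0
+link3  4|1|0
R(2,0) f=1→J1  4|2|0
+link4  5|2|0
+link5  6|2|0
C(4,0) f=2→J2  6|2|1
P(5,2) f=1→J1  6|3|1
R(5,4) f=1→J1  6|4|1
R(1,5) f=1→J1  6|5|1
PS(2,1) f=2→J2  6|5|2
+link6  7|5|2
R(0,3) f=1→J1  7|6|2
R(0,6) f=1→J1  7|7|2
P(5,0) f=1→J1  7|8|2
M = 3(7−1)−2·8−2 = 18−16−2 = 0

M = 0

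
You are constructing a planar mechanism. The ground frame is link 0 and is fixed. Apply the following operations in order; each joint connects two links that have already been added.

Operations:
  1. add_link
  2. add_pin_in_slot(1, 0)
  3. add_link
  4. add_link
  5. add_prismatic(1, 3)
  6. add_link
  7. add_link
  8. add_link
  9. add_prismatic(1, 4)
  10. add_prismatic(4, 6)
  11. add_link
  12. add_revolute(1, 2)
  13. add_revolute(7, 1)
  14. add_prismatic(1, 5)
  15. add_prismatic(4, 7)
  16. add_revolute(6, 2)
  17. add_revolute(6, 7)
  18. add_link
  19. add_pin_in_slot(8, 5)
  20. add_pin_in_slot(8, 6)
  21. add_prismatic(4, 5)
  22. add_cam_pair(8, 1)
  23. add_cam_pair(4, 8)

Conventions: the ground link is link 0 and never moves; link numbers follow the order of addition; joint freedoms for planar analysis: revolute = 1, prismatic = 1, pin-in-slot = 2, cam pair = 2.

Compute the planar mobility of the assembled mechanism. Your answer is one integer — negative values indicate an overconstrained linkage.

ground; <1,0,0>
#1 <2,0,0>
PS:1↔0 J2 <2,0,1>
#2 <3,0,1>
#3 <4,0,1>
P:1↔3 J1 <4,1,1>
#4 <5,1,1>
#5 <6,1,1>
#6 <7,1,1>
P:1↔4 J1 <7,2,1>
P:4↔6 J1 <7,3,1>
#7 <8,3,1>
R:1↔2 J1 <8,4,1>
R:7↔1 J1 <8,5,1>
P:1↔5 J1 <8,6,1>
P:4↔7 J1 <8,7,1>
R:6↔2 J1 <8,8,1>
R:6↔7 J1 <8,9,1>
#8 <9,9,1>
PS:8↔5 J2 <9,9,2>
PS:8↔6 J2 <9,9,3>
P:4↔5 J1 <9,10,3>
C:8↔1 J2 <9,10,4>
C:4↔8 J2 <9,10,5>
3×8 − 2×10 − 1×5 = -1

M = -1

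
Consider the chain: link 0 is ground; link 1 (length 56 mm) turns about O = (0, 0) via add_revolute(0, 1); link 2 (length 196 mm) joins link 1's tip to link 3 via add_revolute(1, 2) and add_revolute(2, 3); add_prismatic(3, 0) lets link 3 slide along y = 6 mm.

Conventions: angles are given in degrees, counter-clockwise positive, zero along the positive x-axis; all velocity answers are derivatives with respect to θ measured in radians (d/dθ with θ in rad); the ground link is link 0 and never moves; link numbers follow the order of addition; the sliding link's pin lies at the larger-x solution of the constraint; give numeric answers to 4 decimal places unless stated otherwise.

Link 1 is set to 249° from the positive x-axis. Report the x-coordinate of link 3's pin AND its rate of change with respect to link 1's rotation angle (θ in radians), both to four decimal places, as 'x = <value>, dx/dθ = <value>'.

geometry: r = 56 mm, L = 196 mm, e = 6 mm
crank pin P = (r cos θ, r sin θ) = (-20.068605, -52.280504)
h = r sin θ − e = -52.280504 − 6 = -58.280504
x = r cos θ + √(L² − h²) = -20.068605 + 187.134665 = 167.066060
dx/dθ = −r sin θ − h·r cos θ/√(L² − h²) (θ in radians; h = -58.280504) = 46.030414

x = 167.0661, dx/dθ = 46.0304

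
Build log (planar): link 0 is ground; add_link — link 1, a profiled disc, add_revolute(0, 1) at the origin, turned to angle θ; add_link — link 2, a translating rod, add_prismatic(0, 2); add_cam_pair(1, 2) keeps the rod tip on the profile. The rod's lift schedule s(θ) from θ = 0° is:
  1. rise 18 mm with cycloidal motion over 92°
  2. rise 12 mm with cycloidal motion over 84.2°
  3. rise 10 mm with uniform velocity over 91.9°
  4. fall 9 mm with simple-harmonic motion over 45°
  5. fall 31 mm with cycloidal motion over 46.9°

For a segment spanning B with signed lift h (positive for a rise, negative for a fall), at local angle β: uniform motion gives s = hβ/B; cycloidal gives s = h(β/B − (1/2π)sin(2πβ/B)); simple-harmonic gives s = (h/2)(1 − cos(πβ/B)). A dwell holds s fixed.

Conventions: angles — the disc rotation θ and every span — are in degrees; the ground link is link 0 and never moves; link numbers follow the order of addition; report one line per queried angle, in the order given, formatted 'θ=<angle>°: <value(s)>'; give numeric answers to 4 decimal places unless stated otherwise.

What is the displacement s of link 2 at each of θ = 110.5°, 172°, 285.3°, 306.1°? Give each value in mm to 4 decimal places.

seg 1 [0°–92°] cycloidal, h=18: full span → s += 18 → s = 18.0000
seg 2 [92°–176.2°] cycloidal, h=12: θ=110.5° here. β=18.5, B=84.2. 12·(0.2197 − sin(2π·0.2197)/(2π)) = 0.7612 → s = 18.7612
seg 2 [92°–176.2°] cycloidal, h=12: θ=172° here. β=80, B=84.2. 12·(0.9501 − sin(2π·0.9501)/(2π)) = 11.9902 → s = 29.9902
seg 2 [92°–176.2°] cycloidal, h=12: full span → s += 12 → s = 30.0000
seg 3 [176.2°–268.1°] uniform, h=10: full span → s += 10 → s = 40.0000
seg 4 [268.1°–313.1°] simple-harmonic, h=-9: θ=285.3° here. β=17.2, B=45. -9/2·(1 − cos(π·0.3822)) = -2.8727 → s = 37.1273
seg 4 [268.1°–313.1°] simple-harmonic, h=-9: θ=306.1° here. β=38, B=45. -9/2·(1 − cos(π·0.8444)) = -8.4733 → s = 31.5267

θ=110.5°: 18.7612
θ=172°: 29.9902
θ=285.3°: 37.1273
θ=306.1°: 31.5267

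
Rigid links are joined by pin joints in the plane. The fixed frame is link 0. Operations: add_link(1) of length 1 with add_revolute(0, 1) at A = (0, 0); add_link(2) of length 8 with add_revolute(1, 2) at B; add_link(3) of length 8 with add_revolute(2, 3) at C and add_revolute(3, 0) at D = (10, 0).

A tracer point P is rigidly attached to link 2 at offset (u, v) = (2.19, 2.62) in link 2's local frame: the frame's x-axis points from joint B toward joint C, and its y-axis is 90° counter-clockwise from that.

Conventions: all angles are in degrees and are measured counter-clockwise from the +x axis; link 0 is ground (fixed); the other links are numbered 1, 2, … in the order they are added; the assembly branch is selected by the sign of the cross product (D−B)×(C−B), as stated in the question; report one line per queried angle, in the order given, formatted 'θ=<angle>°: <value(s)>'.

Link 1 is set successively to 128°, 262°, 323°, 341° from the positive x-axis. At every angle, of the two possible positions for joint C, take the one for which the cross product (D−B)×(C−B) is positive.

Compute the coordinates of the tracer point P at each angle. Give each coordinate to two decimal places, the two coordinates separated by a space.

A=(0,0), D=(10.00,0)
θ=128°: B = A + 1.00·(cos128°, sin128°) = (-0.6157, 0.7880)
θ=128°: |BD| = 10.6449
θ=128°: circle(B,8.00) ∩ circle(D,8.00): a=5.3224, h=5.9726
θ=128°:   candidates: C₊=(5.1343,6.3502) cross=63.577; C₋=(4.2500,-5.5622) cross=-63.577
θ=128°:   branch + wants cross > 0 → take C=(5.1343,6.3502) (cross=63.577)
θ=128°: ex = (C−B)/|BC| = (0.7187,0.6953); ey = (-0.6953,0.7187)
θ=128°: P = B + 2.19·ex + 2.62·ey = (-0.8632,4.1938)
θ=262°: B = A + 1.00·(cos262°, sin262°) = (-0.1392, -0.9903)
θ=262°: |BD| = 10.1874
θ=262°: circle(B,8.00) ∩ circle(D,8.00): a=5.0937, h=6.1688
θ=262°:   candidates: C₊=(4.3308,5.6445) cross=62.844; C₋=(5.5301,-6.6347) cross=-62.844
θ=262°:   branch + wants cross > 0 → take C=(4.3308,5.6445) (cross=62.844)
θ=262°: ex = (C−B)/|BC| = (0.5587,0.8293); ey = (-0.8293,0.5587)
θ=262°: P = B + 2.19·ex + 2.62·ey = (-1.0884,2.2899)
θ=323°: B = A + 1.00·(cos323°, sin323°) = (0.7986, -0.6018)
θ=323°: |BD| = 9.2210
θ=323°: circle(B,8.00) ∩ circle(D,8.00): a=4.6105, h=6.5378
θ=323°:   candidates: C₊=(4.9726,6.2230) cross=60.285; C₋=(5.8260,-6.8248) cross=-60.285
θ=323°:   branch + wants cross > 0 → take C=(4.9726,6.2230) (cross=60.285)
θ=323°: ex = (C−B)/|BC| = (0.5217,0.8531); ey = (-0.8531,0.5217)
θ=323°: P = B + 2.19·ex + 2.62·ey = (-0.2939,2.6335)
θ=341°: B = A + 1.00·(cos341°, sin341°) = (0.9455, -0.3256)
θ=341°: |BD| = 9.0603
θ=341°: circle(B,8.00) ∩ circle(D,8.00): a=4.5302, h=6.5938
θ=341°:   candidates: C₊=(5.2358,6.4267) cross=59.742; C₋=(5.7097,-6.7523) cross=-59.742
θ=341°:   branch + wants cross > 0 → take C=(5.2358,6.4267) (cross=59.742)
θ=341°: ex = (C−B)/|BC| = (0.5363,0.8440); ey = (-0.8440,0.5363)
θ=341°: P = B + 2.19·ex + 2.62·ey = (-0.0914,2.9279)

θ=128°: -0.86 4.19
θ=262°: -1.09 2.29
θ=323°: -0.29 2.63
θ=341°: -0.09 2.93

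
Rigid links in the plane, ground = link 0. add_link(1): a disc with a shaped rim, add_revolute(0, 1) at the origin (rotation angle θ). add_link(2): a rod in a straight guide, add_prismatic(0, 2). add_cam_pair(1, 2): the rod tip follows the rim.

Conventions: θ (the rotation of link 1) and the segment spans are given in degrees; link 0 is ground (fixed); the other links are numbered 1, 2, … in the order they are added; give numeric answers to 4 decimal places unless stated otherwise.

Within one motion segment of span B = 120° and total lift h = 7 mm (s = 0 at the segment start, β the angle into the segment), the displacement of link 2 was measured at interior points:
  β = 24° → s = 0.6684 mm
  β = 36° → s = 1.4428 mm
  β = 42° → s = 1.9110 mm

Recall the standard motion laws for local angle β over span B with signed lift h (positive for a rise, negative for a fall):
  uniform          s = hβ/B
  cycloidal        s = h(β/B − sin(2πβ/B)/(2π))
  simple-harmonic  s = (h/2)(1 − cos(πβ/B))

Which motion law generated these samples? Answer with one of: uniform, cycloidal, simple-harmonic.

candidates at β/B = r: uniform s = h·r (linear in β); cycloidal s = h·(r − sin(2πr)/(2π)); simple-harmonic s = (h/2)(1 − cos(πr))
β=24°: printed 0.6684 | uniform 1.4000, cycloidal 0.3404, simple-harmonic 0.6684
β=36°: printed 1.4428 | uniform 2.1000, cycloidal 1.0404, simple-harmonic 1.4428
β=42°: printed 1.9110 | uniform 2.4500, cycloidal 1.5487, simple-harmonic 1.9110
only one law matches every sample → simple-harmonic

simple-harmonic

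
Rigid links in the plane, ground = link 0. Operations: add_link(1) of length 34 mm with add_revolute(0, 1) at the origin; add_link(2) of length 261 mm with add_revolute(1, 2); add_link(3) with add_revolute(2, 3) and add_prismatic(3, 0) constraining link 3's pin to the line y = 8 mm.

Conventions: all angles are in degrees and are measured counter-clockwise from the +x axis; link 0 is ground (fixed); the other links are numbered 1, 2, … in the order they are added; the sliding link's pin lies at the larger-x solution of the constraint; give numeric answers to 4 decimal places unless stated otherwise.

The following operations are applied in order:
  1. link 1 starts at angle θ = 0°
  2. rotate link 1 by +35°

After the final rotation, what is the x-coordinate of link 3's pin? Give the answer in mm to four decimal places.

geometry: r = 34 mm, L = 261 mm, e = 8 mm; θ starts at 0°
rotate link 1 by +35°: θ ← 0° +35° = 35°
crank pin P = (r cos θ, r sin θ) = (27.851170, 19.501599)
h = r sin θ − e = 19.501599 − 8 = 11.501599
x = r cos θ + √(L² − h²) = 27.851170 + 260.746454 = 288.597623

288.5976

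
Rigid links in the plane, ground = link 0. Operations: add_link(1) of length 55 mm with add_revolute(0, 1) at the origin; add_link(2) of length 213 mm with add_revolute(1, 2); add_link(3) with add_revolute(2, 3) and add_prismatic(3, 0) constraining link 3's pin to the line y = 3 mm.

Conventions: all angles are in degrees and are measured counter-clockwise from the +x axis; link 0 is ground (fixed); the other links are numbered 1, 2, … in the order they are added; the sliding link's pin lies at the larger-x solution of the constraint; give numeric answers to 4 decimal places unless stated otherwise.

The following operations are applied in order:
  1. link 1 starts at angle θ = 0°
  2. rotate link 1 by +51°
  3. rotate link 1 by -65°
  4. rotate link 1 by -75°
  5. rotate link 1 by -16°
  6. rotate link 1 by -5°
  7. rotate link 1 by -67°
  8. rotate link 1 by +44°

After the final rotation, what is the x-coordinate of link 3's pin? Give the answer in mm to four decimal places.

geometry: r = 55 mm, L = 213 mm, e = 3 mm; θ starts at 0°
rotate link 1 by +51°: θ ← 0° +51° = 51°
rotate link 1 by -65°: θ ← 51° -65° = -14°
rotate link 1 by -75°: θ ← -14° -75° = -89°
rotate link 1 by -16°: θ ← -89° -16° = -105°
rotate link 1 by -5°: θ ← -105° -5° = -110°
rotate link 1 by -67°: θ ← -110° -67° = -177°
rotate link 1 by +44°: θ ← -177° +44° = -133°
crank pin P = (r cos θ, r sin θ) = (-37.509910, -40.224454)
h = r sin θ − e = -40.224454 − 3 = -43.224454
x = r cos θ + √(L² − h²) = -37.509910 + 208.568086 = 171.058176

171.0582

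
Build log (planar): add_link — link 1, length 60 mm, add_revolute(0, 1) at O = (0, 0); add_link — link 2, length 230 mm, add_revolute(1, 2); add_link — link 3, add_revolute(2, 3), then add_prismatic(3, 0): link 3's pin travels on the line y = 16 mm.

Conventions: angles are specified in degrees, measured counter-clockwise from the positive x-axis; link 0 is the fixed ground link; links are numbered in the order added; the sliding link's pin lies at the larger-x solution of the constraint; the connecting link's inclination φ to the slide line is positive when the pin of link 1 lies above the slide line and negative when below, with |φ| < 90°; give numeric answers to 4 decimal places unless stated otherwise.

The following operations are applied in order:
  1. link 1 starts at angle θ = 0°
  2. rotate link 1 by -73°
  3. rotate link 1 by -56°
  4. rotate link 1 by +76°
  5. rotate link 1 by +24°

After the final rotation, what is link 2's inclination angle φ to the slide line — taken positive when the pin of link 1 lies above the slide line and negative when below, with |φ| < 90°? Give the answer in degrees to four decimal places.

geometry: r = 60 mm, L = 230 mm, e = 16 mm; θ starts at 0°
rotate link 1 by -73°: θ ← 0° -73° = -73°
rotate link 1 by -56°: θ ← -73° -56° = -129°
rotate link 1 by +76°: θ ← -129° +76° = -53°
rotate link 1 by +24°: θ ← -53° +24° = -29°
h = r sin θ − e = -29.088577 − 16 = -45.088577
sin φ = h / L = -45.088577 / 230 = -0.19603729
φ = arcsin(-0.19603729) = -11.305326°

-11.3053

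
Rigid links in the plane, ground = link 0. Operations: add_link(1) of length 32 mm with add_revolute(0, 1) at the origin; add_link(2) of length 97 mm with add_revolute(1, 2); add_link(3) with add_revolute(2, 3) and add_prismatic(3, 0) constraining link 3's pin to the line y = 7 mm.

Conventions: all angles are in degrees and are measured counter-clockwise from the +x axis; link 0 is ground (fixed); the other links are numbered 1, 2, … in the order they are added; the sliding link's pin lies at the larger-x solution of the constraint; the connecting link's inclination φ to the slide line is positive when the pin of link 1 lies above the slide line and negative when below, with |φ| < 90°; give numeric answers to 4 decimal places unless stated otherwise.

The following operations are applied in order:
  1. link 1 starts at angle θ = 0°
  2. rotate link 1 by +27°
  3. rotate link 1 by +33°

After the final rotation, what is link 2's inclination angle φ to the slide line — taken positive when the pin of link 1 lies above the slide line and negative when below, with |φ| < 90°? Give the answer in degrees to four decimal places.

geometry: r = 32 mm, L = 97 mm, e = 7 mm; θ starts at 0°
rotate link 1 by +27°: θ ← 0° +27° = 27°
rotate link 1 by +33°: θ ← 27° +33° = 60°
h = r sin θ − e = 27.712813 − 7 = 20.712813
sin φ = h / L = 20.712813 / 97 = 0.21353415
φ = arcsin(0.21353415) = 12.329544°

12.3295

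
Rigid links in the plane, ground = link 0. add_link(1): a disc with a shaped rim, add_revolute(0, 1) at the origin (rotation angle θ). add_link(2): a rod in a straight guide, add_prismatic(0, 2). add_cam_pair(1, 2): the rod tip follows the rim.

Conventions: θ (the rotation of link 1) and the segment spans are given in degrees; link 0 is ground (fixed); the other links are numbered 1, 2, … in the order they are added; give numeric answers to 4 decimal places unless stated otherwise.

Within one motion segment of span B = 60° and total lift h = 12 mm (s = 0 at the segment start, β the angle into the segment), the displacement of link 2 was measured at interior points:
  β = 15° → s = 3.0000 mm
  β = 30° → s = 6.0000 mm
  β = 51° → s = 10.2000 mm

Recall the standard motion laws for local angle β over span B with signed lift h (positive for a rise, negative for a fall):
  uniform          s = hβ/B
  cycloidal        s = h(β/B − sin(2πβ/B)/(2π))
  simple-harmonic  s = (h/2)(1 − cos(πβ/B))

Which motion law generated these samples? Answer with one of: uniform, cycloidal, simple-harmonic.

candidates at β/B = r: uniform s = h·r (linear in β); cycloidal s = h·(r − sin(2πr)/(2π)); simple-harmonic s = (h/2)(1 − cos(πr))
β=15°: printed 3.0000 | uniform 3.0000, cycloidal 1.0901, simple-harmonic 1.7574
β=30°: printed 6.0000 | uniform 6.0000, cycloidal 6.0000, simple-harmonic 6.0000
β=51°: printed 10.2000 | uniform 10.2000, cycloidal 11.7451, simple-harmonic 11.3460
only one law matches every sample → uniform

uniform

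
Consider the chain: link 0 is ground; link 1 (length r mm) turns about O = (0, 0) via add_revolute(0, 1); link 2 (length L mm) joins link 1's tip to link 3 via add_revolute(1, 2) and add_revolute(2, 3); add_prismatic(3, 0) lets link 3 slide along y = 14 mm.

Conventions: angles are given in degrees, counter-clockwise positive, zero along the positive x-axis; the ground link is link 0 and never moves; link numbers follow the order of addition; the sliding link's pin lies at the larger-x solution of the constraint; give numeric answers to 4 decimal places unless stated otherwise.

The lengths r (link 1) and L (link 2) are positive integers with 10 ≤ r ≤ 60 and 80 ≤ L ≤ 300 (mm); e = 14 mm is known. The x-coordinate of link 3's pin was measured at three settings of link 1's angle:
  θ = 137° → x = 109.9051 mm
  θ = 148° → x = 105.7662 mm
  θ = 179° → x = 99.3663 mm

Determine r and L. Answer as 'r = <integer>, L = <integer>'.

constraint per measurement: (x − r cos θ)² + (r sin θ − e)² = L²
subtracting the θ₁ and θ₂ equations cancels the r² and L² terms:
r = (x₁² − x₂²) / (2[(x₁cos θ₁ + e sin θ₁) − (x₂cos θ₂ + e sin θ₂)]) = 38.9990 → r = 39
L² = (x₁ − r cos θ₁)² + (r sin θ₁ − e)² = 19320.9899 → L = 139.0000 → L = 139
check at θ₃=179°: x = 99.3663 (printed 99.3663) ✓

r = 39, L = 139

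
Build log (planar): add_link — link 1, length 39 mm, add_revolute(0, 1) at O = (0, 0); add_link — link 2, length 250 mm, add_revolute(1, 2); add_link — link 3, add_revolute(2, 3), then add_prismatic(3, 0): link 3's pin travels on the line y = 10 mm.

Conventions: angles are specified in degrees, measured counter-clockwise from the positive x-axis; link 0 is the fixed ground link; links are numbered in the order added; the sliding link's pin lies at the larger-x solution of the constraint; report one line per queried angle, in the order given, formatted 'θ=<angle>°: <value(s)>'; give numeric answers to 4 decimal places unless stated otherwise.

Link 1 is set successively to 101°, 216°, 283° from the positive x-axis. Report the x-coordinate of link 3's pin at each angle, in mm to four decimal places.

geometry: r = 39 mm, L = 250 mm, e = 10 mm
θ=101°: crank pin P = (r cos θ, r sin θ) = (-7.441551, 38.283460)
θ=101°: h = r sin θ − e = 38.283460 − 10 = 28.283460
θ=101°: x = r cos θ + √(L² − h²) = -7.441551 + 248.394939 = 240.953389
θ=216°: crank pin P = (r cos θ, r sin θ) = (-31.551663, -22.923625)
θ=216°: h = r sin θ − e = -22.923625 − 10 = -32.923625
θ=216°: x = r cos θ + √(L² − h²) = -31.551663 + 247.822588 = 216.270925
θ=283°: crank pin P = (r cos θ, r sin θ) = (8.773091, -38.000433)
θ=283°: h = r sin θ − e = -38.000433 − 10 = -48.000433
θ=283°: x = r cos θ + √(L² − h²) = 8.773091 + 245.348647 = 254.121738

θ=101°: 240.9534
θ=216°: 216.2709
θ=283°: 254.1217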